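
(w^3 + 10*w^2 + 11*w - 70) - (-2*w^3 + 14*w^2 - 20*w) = 3*w^3 - 4*w^2 + 31*w - 70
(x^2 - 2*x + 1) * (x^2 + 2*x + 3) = x^4 - 4*x + 3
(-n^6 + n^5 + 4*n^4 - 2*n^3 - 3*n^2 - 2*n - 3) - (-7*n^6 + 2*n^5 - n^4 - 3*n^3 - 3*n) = 6*n^6 - n^5 + 5*n^4 + n^3 - 3*n^2 + n - 3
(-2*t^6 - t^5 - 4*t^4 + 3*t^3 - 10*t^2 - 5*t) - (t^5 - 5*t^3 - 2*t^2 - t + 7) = -2*t^6 - 2*t^5 - 4*t^4 + 8*t^3 - 8*t^2 - 4*t - 7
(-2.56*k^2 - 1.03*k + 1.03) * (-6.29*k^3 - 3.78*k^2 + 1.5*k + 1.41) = 16.1024*k^5 + 16.1555*k^4 - 6.4253*k^3 - 9.048*k^2 + 0.0927*k + 1.4523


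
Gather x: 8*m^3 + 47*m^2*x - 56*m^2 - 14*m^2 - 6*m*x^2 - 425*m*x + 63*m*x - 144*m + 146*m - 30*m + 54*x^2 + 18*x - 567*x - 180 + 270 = 8*m^3 - 70*m^2 - 28*m + x^2*(54 - 6*m) + x*(47*m^2 - 362*m - 549) + 90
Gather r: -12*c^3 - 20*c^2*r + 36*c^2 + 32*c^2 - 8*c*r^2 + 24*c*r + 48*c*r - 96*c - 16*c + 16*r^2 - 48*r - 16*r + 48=-12*c^3 + 68*c^2 - 112*c + r^2*(16 - 8*c) + r*(-20*c^2 + 72*c - 64) + 48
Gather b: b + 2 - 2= b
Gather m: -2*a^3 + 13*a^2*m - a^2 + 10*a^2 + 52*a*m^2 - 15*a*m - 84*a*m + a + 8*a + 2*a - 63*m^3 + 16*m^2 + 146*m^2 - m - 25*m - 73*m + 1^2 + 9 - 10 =-2*a^3 + 9*a^2 + 11*a - 63*m^3 + m^2*(52*a + 162) + m*(13*a^2 - 99*a - 99)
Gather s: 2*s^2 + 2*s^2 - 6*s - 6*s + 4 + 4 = 4*s^2 - 12*s + 8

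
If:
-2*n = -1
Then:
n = 1/2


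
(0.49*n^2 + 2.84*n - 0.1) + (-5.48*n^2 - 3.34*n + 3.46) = -4.99*n^2 - 0.5*n + 3.36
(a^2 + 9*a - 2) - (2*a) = a^2 + 7*a - 2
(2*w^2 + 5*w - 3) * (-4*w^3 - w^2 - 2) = -8*w^5 - 22*w^4 + 7*w^3 - w^2 - 10*w + 6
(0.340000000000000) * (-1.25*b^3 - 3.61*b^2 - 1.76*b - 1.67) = -0.425*b^3 - 1.2274*b^2 - 0.5984*b - 0.5678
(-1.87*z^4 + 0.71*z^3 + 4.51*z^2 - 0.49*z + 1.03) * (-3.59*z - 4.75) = 6.7133*z^5 + 6.3336*z^4 - 19.5634*z^3 - 19.6634*z^2 - 1.3702*z - 4.8925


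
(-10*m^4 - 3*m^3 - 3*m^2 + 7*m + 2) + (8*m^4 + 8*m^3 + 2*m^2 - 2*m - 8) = -2*m^4 + 5*m^3 - m^2 + 5*m - 6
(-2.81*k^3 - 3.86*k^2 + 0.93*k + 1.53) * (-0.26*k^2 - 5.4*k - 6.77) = 0.7306*k^5 + 16.1776*k^4 + 39.6259*k^3 + 20.7124*k^2 - 14.5581*k - 10.3581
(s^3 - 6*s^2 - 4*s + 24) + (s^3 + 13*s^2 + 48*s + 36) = 2*s^3 + 7*s^2 + 44*s + 60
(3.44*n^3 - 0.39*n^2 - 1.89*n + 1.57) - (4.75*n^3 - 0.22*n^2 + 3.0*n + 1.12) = -1.31*n^3 - 0.17*n^2 - 4.89*n + 0.45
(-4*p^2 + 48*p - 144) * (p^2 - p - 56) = -4*p^4 + 52*p^3 + 32*p^2 - 2544*p + 8064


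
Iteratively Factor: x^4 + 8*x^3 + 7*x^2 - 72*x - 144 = (x - 3)*(x^3 + 11*x^2 + 40*x + 48) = (x - 3)*(x + 4)*(x^2 + 7*x + 12) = (x - 3)*(x + 3)*(x + 4)*(x + 4)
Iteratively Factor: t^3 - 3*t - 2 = (t + 1)*(t^2 - t - 2) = (t + 1)^2*(t - 2)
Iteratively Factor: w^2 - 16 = (w + 4)*(w - 4)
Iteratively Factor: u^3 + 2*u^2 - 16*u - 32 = (u - 4)*(u^2 + 6*u + 8) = (u - 4)*(u + 4)*(u + 2)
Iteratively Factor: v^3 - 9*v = (v + 3)*(v^2 - 3*v) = v*(v + 3)*(v - 3)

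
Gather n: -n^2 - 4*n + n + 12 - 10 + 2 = -n^2 - 3*n + 4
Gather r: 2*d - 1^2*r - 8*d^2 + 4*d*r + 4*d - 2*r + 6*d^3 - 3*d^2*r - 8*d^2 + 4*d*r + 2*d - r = 6*d^3 - 16*d^2 + 8*d + r*(-3*d^2 + 8*d - 4)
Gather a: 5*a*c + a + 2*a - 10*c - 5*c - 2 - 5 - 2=a*(5*c + 3) - 15*c - 9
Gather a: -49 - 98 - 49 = -196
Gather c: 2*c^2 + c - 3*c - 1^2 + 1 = 2*c^2 - 2*c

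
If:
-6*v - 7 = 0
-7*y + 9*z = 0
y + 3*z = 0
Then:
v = -7/6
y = 0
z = 0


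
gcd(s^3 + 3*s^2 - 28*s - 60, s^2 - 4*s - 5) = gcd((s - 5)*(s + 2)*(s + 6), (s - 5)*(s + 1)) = s - 5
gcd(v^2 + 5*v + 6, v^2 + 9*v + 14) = v + 2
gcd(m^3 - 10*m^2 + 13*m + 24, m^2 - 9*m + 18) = m - 3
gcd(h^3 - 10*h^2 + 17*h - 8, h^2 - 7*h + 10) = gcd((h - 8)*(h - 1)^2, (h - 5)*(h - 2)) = 1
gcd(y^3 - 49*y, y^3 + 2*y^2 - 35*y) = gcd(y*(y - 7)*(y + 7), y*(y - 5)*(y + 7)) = y^2 + 7*y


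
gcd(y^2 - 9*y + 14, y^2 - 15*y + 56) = y - 7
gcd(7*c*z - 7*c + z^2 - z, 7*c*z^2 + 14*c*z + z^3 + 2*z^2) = 7*c + z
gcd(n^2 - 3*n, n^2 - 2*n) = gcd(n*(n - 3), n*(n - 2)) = n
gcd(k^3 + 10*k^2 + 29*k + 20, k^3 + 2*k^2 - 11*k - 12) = k^2 + 5*k + 4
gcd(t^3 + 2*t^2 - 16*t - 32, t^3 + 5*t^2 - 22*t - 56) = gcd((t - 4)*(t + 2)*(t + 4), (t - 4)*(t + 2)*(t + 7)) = t^2 - 2*t - 8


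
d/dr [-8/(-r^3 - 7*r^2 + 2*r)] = 8*(-3*r^2 - 14*r + 2)/(r^2*(r^2 + 7*r - 2)^2)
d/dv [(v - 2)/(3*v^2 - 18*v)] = (-v^2 + 4*v - 12)/(3*v^2*(v^2 - 12*v + 36))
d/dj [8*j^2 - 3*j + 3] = 16*j - 3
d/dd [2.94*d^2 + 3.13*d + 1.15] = 5.88*d + 3.13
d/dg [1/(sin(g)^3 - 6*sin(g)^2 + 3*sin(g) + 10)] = 3*(4*sin(g) + cos(g)^2 - 2)*cos(g)/(sin(g)^3 - 6*sin(g)^2 + 3*sin(g) + 10)^2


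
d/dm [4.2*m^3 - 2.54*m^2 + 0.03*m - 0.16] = 12.6*m^2 - 5.08*m + 0.03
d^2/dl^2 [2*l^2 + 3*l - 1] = 4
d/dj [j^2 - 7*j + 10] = 2*j - 7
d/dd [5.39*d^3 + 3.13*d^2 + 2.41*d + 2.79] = 16.17*d^2 + 6.26*d + 2.41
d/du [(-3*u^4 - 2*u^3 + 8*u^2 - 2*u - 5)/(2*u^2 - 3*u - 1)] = (-12*u^5 + 23*u^4 + 24*u^3 - 14*u^2 + 4*u - 13)/(4*u^4 - 12*u^3 + 5*u^2 + 6*u + 1)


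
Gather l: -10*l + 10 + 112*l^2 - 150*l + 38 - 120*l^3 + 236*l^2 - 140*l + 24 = -120*l^3 + 348*l^2 - 300*l + 72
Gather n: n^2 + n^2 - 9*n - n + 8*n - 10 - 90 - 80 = 2*n^2 - 2*n - 180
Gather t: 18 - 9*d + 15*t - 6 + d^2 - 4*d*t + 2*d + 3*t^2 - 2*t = d^2 - 7*d + 3*t^2 + t*(13 - 4*d) + 12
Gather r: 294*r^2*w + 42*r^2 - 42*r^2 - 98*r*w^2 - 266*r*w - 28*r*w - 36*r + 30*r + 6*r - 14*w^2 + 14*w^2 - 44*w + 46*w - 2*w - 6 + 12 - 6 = 294*r^2*w + r*(-98*w^2 - 294*w)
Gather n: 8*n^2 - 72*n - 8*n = 8*n^2 - 80*n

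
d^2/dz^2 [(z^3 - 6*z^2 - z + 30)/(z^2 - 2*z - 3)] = -12/(z^3 + 3*z^2 + 3*z + 1)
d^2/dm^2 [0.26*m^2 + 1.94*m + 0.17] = 0.520000000000000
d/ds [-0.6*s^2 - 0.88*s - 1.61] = -1.2*s - 0.88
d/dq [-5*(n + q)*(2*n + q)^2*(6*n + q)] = -260*n^3 - 380*n^2*q - 165*n*q^2 - 20*q^3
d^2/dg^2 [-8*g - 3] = 0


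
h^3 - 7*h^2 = h^2*(h - 7)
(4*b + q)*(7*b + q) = 28*b^2 + 11*b*q + q^2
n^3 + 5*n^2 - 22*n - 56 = (n - 4)*(n + 2)*(n + 7)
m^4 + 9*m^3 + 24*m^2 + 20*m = m*(m + 2)^2*(m + 5)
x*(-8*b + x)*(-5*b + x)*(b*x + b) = 40*b^3*x^2 + 40*b^3*x - 13*b^2*x^3 - 13*b^2*x^2 + b*x^4 + b*x^3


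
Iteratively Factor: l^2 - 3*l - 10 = (l + 2)*(l - 5)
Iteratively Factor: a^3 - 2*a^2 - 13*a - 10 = (a + 2)*(a^2 - 4*a - 5) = (a - 5)*(a + 2)*(a + 1)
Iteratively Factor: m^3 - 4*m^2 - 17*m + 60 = (m - 5)*(m^2 + m - 12) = (m - 5)*(m + 4)*(m - 3)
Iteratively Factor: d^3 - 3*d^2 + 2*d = (d - 2)*(d^2 - d) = d*(d - 2)*(d - 1)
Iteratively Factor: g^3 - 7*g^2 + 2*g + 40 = (g + 2)*(g^2 - 9*g + 20) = (g - 5)*(g + 2)*(g - 4)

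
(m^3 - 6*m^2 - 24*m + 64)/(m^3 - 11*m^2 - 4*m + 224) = (m - 2)/(m - 7)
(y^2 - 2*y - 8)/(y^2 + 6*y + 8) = (y - 4)/(y + 4)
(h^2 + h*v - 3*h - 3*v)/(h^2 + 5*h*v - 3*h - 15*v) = (h + v)/(h + 5*v)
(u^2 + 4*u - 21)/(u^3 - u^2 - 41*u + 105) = 1/(u - 5)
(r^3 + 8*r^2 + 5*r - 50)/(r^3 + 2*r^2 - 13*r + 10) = (r + 5)/(r - 1)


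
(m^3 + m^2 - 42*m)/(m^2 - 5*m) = (m^2 + m - 42)/(m - 5)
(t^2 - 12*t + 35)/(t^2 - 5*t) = (t - 7)/t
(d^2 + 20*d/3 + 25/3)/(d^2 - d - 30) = (d + 5/3)/(d - 6)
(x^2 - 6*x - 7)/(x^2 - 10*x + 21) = (x + 1)/(x - 3)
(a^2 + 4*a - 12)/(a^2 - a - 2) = (a + 6)/(a + 1)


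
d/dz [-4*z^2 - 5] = -8*z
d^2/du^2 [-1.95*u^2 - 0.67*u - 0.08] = -3.90000000000000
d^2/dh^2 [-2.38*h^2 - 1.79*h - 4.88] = -4.76000000000000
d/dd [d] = 1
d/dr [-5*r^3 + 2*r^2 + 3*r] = -15*r^2 + 4*r + 3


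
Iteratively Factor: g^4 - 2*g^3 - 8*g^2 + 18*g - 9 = (g + 3)*(g^3 - 5*g^2 + 7*g - 3) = (g - 3)*(g + 3)*(g^2 - 2*g + 1) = (g - 3)*(g - 1)*(g + 3)*(g - 1)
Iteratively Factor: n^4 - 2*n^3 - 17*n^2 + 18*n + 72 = (n - 3)*(n^3 + n^2 - 14*n - 24) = (n - 3)*(n + 3)*(n^2 - 2*n - 8) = (n - 4)*(n - 3)*(n + 3)*(n + 2)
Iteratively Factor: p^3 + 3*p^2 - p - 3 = (p + 1)*(p^2 + 2*p - 3) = (p + 1)*(p + 3)*(p - 1)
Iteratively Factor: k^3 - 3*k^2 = (k)*(k^2 - 3*k) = k^2*(k - 3)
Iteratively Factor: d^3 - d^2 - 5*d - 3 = (d + 1)*(d^2 - 2*d - 3) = (d - 3)*(d + 1)*(d + 1)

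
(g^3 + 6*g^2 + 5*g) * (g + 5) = g^4 + 11*g^3 + 35*g^2 + 25*g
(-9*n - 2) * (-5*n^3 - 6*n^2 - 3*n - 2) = 45*n^4 + 64*n^3 + 39*n^2 + 24*n + 4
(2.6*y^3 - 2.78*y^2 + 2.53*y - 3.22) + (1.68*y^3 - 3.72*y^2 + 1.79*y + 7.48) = 4.28*y^3 - 6.5*y^2 + 4.32*y + 4.26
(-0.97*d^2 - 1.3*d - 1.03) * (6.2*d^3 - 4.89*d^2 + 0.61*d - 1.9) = -6.014*d^5 - 3.3167*d^4 - 0.6207*d^3 + 6.0867*d^2 + 1.8417*d + 1.957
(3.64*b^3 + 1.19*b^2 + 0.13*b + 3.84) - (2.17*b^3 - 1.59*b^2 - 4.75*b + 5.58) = 1.47*b^3 + 2.78*b^2 + 4.88*b - 1.74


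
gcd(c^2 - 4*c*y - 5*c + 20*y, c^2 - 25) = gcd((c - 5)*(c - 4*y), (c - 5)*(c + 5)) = c - 5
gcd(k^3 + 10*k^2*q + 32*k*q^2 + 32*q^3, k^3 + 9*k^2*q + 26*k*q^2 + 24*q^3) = k^2 + 6*k*q + 8*q^2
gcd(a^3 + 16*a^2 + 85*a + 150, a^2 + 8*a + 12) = a + 6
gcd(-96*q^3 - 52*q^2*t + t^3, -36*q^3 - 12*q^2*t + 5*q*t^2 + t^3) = 12*q^2 + 8*q*t + t^2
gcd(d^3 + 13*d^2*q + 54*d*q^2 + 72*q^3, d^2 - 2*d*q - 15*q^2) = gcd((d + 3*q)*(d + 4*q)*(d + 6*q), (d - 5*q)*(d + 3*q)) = d + 3*q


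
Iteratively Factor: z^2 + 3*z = (z + 3)*(z)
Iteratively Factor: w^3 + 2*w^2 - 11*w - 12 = (w - 3)*(w^2 + 5*w + 4) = (w - 3)*(w + 4)*(w + 1)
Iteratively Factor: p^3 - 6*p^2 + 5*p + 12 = (p - 3)*(p^2 - 3*p - 4) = (p - 4)*(p - 3)*(p + 1)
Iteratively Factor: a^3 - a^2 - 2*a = (a + 1)*(a^2 - 2*a) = (a - 2)*(a + 1)*(a)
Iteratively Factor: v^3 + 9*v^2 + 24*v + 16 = (v + 4)*(v^2 + 5*v + 4) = (v + 1)*(v + 4)*(v + 4)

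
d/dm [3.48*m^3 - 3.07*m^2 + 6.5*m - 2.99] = 10.44*m^2 - 6.14*m + 6.5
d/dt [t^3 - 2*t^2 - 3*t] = 3*t^2 - 4*t - 3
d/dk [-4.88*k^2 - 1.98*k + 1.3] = -9.76*k - 1.98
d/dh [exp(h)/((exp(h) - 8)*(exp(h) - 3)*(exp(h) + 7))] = 2*(-exp(3*h) + 2*exp(2*h) + 84)*exp(h)/(exp(6*h) - 8*exp(5*h) - 90*exp(4*h) + 760*exp(3*h) + 1465*exp(2*h) - 17808*exp(h) + 28224)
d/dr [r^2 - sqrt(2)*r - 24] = 2*r - sqrt(2)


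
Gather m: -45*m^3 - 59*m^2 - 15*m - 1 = -45*m^3 - 59*m^2 - 15*m - 1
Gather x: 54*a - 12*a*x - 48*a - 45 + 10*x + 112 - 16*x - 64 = 6*a + x*(-12*a - 6) + 3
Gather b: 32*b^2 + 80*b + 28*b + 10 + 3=32*b^2 + 108*b + 13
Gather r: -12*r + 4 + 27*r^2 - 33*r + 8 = 27*r^2 - 45*r + 12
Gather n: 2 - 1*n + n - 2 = 0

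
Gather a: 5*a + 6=5*a + 6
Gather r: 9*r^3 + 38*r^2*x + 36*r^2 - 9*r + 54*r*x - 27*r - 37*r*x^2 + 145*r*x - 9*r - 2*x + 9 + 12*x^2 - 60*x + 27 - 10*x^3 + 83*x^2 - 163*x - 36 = 9*r^3 + r^2*(38*x + 36) + r*(-37*x^2 + 199*x - 45) - 10*x^3 + 95*x^2 - 225*x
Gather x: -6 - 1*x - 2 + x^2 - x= x^2 - 2*x - 8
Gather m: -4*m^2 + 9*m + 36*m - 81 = -4*m^2 + 45*m - 81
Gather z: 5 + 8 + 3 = 16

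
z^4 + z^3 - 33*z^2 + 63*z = z*(z - 3)^2*(z + 7)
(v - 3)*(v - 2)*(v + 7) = v^3 + 2*v^2 - 29*v + 42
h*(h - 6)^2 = h^3 - 12*h^2 + 36*h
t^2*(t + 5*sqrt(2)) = t^3 + 5*sqrt(2)*t^2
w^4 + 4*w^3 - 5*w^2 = w^2*(w - 1)*(w + 5)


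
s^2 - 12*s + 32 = (s - 8)*(s - 4)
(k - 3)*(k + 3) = k^2 - 9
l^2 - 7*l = l*(l - 7)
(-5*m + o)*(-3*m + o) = 15*m^2 - 8*m*o + o^2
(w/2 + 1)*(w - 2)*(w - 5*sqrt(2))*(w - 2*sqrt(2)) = w^4/2 - 7*sqrt(2)*w^3/2 + 8*w^2 + 14*sqrt(2)*w - 40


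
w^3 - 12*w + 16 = (w - 2)^2*(w + 4)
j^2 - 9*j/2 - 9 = (j - 6)*(j + 3/2)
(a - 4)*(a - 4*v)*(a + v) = a^3 - 3*a^2*v - 4*a^2 - 4*a*v^2 + 12*a*v + 16*v^2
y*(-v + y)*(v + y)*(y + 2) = -v^2*y^2 - 2*v^2*y + y^4 + 2*y^3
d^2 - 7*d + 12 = (d - 4)*(d - 3)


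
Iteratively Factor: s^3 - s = (s + 1)*(s^2 - s) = s*(s + 1)*(s - 1)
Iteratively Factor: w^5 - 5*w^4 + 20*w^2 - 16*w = (w + 2)*(w^4 - 7*w^3 + 14*w^2 - 8*w) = (w - 4)*(w + 2)*(w^3 - 3*w^2 + 2*w) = w*(w - 4)*(w + 2)*(w^2 - 3*w + 2) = w*(w - 4)*(w - 1)*(w + 2)*(w - 2)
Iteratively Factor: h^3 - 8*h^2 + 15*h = (h)*(h^2 - 8*h + 15) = h*(h - 3)*(h - 5)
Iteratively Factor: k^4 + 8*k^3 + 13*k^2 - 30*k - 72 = (k + 3)*(k^3 + 5*k^2 - 2*k - 24) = (k + 3)*(k + 4)*(k^2 + k - 6) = (k + 3)^2*(k + 4)*(k - 2)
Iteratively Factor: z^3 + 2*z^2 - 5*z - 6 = (z + 1)*(z^2 + z - 6) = (z + 1)*(z + 3)*(z - 2)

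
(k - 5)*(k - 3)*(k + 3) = k^3 - 5*k^2 - 9*k + 45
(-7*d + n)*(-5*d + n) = 35*d^2 - 12*d*n + n^2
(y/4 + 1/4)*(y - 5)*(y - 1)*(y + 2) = y^4/4 - 3*y^3/4 - 11*y^2/4 + 3*y/4 + 5/2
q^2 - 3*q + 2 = (q - 2)*(q - 1)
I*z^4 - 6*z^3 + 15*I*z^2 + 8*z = z*(z - I)*(z + 8*I)*(I*z + 1)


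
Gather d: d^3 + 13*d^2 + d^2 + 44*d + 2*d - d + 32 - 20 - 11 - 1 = d^3 + 14*d^2 + 45*d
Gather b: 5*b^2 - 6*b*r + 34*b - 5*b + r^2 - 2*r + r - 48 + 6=5*b^2 + b*(29 - 6*r) + r^2 - r - 42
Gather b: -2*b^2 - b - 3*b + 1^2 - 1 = -2*b^2 - 4*b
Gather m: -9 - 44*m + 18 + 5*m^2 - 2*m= 5*m^2 - 46*m + 9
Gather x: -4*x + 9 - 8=1 - 4*x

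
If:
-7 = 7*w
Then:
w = -1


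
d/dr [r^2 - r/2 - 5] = 2*r - 1/2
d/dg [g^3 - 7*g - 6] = 3*g^2 - 7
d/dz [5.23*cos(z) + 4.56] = -5.23*sin(z)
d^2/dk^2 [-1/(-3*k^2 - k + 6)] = 2*(-9*k^2 - 3*k + (6*k + 1)^2 + 18)/(3*k^2 + k - 6)^3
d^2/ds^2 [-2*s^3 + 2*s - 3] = -12*s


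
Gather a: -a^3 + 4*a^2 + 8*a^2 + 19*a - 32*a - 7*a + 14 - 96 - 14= -a^3 + 12*a^2 - 20*a - 96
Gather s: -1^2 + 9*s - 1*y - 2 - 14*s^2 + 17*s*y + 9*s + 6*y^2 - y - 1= -14*s^2 + s*(17*y + 18) + 6*y^2 - 2*y - 4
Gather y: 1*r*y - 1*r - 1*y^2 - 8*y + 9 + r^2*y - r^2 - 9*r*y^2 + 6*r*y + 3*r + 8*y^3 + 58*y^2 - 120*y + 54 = -r^2 + 2*r + 8*y^3 + y^2*(57 - 9*r) + y*(r^2 + 7*r - 128) + 63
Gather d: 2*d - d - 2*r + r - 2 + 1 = d - r - 1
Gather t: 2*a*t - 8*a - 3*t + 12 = -8*a + t*(2*a - 3) + 12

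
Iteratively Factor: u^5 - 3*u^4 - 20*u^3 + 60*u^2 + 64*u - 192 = (u - 2)*(u^4 - u^3 - 22*u^2 + 16*u + 96) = (u - 2)*(u + 2)*(u^3 - 3*u^2 - 16*u + 48) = (u - 4)*(u - 2)*(u + 2)*(u^2 + u - 12) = (u - 4)*(u - 3)*(u - 2)*(u + 2)*(u + 4)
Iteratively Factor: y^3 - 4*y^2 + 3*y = (y)*(y^2 - 4*y + 3) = y*(y - 3)*(y - 1)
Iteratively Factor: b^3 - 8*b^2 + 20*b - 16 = (b - 2)*(b^2 - 6*b + 8) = (b - 2)^2*(b - 4)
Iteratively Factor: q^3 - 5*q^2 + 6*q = (q - 2)*(q^2 - 3*q) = (q - 3)*(q - 2)*(q)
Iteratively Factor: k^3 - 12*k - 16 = (k + 2)*(k^2 - 2*k - 8) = (k - 4)*(k + 2)*(k + 2)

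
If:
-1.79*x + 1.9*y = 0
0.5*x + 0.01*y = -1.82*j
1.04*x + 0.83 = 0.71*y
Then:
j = 0.63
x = -2.24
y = -2.11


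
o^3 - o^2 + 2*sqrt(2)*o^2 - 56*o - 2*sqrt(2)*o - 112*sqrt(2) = (o - 8)*(o + 7)*(o + 2*sqrt(2))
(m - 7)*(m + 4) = m^2 - 3*m - 28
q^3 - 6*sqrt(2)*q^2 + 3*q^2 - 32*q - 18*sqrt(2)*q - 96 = (q + 3)*(q - 8*sqrt(2))*(q + 2*sqrt(2))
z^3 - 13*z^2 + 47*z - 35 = (z - 7)*(z - 5)*(z - 1)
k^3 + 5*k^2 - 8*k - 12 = (k - 2)*(k + 1)*(k + 6)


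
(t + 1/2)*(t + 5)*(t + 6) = t^3 + 23*t^2/2 + 71*t/2 + 15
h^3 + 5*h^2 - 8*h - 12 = (h - 2)*(h + 1)*(h + 6)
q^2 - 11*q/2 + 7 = (q - 7/2)*(q - 2)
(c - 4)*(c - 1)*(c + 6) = c^3 + c^2 - 26*c + 24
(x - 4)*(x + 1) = x^2 - 3*x - 4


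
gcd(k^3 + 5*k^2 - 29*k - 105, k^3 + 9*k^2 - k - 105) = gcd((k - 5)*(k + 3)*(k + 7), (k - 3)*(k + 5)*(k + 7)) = k + 7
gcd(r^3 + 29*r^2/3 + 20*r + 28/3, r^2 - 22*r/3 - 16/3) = r + 2/3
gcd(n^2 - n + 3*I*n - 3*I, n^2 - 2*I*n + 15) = n + 3*I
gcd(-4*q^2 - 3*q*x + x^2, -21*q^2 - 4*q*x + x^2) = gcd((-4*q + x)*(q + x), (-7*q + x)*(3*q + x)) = 1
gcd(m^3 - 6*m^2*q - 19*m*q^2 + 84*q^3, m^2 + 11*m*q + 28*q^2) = m + 4*q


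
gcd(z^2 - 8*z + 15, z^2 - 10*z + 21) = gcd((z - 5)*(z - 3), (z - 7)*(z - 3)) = z - 3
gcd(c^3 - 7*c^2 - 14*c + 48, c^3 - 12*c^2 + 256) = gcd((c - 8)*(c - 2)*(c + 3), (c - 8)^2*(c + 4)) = c - 8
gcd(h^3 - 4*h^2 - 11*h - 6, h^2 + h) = h + 1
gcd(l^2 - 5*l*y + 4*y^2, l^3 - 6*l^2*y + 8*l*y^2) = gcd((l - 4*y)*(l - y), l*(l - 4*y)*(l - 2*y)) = -l + 4*y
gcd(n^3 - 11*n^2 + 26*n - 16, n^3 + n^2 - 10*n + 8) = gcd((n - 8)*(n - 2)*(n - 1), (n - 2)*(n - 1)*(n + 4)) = n^2 - 3*n + 2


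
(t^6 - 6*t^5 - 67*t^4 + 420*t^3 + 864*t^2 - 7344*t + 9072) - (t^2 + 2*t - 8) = t^6 - 6*t^5 - 67*t^4 + 420*t^3 + 863*t^2 - 7346*t + 9080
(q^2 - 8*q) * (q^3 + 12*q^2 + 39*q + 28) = q^5 + 4*q^4 - 57*q^3 - 284*q^2 - 224*q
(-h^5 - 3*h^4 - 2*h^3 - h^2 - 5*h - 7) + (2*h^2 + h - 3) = -h^5 - 3*h^4 - 2*h^3 + h^2 - 4*h - 10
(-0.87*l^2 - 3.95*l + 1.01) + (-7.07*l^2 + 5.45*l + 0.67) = -7.94*l^2 + 1.5*l + 1.68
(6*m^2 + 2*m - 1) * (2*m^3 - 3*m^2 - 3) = 12*m^5 - 14*m^4 - 8*m^3 - 15*m^2 - 6*m + 3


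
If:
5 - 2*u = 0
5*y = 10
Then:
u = 5/2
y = 2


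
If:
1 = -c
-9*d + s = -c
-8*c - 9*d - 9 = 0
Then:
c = -1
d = -1/9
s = 0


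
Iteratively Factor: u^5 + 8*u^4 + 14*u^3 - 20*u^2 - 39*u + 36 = (u - 1)*(u^4 + 9*u^3 + 23*u^2 + 3*u - 36) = (u - 1)^2*(u^3 + 10*u^2 + 33*u + 36) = (u - 1)^2*(u + 4)*(u^2 + 6*u + 9) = (u - 1)^2*(u + 3)*(u + 4)*(u + 3)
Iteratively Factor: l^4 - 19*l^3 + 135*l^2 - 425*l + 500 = (l - 5)*(l^3 - 14*l^2 + 65*l - 100) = (l - 5)^2*(l^2 - 9*l + 20) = (l - 5)^2*(l - 4)*(l - 5)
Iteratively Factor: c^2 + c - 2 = (c + 2)*(c - 1)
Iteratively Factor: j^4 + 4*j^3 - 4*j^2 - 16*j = (j - 2)*(j^3 + 6*j^2 + 8*j) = j*(j - 2)*(j^2 + 6*j + 8) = j*(j - 2)*(j + 2)*(j + 4)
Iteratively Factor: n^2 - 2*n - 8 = (n + 2)*(n - 4)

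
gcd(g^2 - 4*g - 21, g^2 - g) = 1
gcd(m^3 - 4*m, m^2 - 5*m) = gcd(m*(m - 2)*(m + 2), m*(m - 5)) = m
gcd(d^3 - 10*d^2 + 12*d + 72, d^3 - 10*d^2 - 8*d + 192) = d - 6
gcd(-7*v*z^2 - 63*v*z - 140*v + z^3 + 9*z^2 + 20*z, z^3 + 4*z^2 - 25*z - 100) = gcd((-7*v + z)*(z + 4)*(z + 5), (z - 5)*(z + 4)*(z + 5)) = z^2 + 9*z + 20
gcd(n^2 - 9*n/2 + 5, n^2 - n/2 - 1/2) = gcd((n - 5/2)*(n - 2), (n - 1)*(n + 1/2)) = 1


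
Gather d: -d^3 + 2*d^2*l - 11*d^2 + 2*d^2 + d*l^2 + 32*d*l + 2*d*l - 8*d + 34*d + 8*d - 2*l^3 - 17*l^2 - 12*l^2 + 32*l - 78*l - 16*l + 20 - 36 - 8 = -d^3 + d^2*(2*l - 9) + d*(l^2 + 34*l + 34) - 2*l^3 - 29*l^2 - 62*l - 24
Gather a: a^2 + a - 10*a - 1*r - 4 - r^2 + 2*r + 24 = a^2 - 9*a - r^2 + r + 20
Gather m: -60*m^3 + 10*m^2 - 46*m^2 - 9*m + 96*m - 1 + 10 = -60*m^3 - 36*m^2 + 87*m + 9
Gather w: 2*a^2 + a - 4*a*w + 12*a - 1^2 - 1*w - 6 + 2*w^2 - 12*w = 2*a^2 + 13*a + 2*w^2 + w*(-4*a - 13) - 7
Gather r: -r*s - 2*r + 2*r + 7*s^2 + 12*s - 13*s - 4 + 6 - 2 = -r*s + 7*s^2 - s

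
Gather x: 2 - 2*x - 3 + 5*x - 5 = 3*x - 6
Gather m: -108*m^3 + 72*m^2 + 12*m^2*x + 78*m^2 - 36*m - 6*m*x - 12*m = -108*m^3 + m^2*(12*x + 150) + m*(-6*x - 48)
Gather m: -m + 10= 10 - m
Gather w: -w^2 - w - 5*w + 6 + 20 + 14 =-w^2 - 6*w + 40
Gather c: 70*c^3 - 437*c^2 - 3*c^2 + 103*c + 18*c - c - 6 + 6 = 70*c^3 - 440*c^2 + 120*c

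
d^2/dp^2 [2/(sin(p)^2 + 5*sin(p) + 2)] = 2*(-4*sin(p)^4 - 15*sin(p)^3 - 11*sin(p)^2 + 40*sin(p) + 46)/(sin(p)^2 + 5*sin(p) + 2)^3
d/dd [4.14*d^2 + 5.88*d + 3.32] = 8.28*d + 5.88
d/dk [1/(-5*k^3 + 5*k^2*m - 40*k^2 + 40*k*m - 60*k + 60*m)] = (3*k^2 - 2*k*m + 16*k - 8*m + 12)/(5*(k^3 - k^2*m + 8*k^2 - 8*k*m + 12*k - 12*m)^2)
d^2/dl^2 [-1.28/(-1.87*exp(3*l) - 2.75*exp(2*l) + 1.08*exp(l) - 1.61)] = ((-21.5424*exp(2*l) - 14.08*exp(l) + 1.3824)*(1.87*exp(3*l) + 2.75*exp(2*l) - 1.08*exp(l) + 1.61) + 1.28*(5.61*exp(2*l) + 5.5*exp(l) - 1.08)*(11.22*exp(2*l) + 11.0*exp(l) - 2.16)*exp(l))*exp(l)/(1.87*exp(3*l) + 2.75*exp(2*l) - 1.08*exp(l) + 1.61)^3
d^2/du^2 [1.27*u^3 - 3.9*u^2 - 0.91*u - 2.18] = 7.62*u - 7.8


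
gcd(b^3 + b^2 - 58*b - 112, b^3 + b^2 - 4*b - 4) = b + 2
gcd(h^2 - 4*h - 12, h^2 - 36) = h - 6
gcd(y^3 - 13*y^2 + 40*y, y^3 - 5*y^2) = y^2 - 5*y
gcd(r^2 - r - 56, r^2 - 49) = r + 7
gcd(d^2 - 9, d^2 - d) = 1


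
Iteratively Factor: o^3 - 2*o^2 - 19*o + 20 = (o + 4)*(o^2 - 6*o + 5) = (o - 1)*(o + 4)*(o - 5)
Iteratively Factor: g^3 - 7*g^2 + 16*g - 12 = (g - 2)*(g^2 - 5*g + 6) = (g - 2)^2*(g - 3)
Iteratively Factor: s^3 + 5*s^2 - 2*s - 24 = (s - 2)*(s^2 + 7*s + 12) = (s - 2)*(s + 3)*(s + 4)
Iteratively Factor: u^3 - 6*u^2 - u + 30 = (u - 3)*(u^2 - 3*u - 10) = (u - 3)*(u + 2)*(u - 5)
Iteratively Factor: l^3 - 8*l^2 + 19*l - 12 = (l - 4)*(l^2 - 4*l + 3) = (l - 4)*(l - 3)*(l - 1)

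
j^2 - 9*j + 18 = (j - 6)*(j - 3)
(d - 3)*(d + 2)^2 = d^3 + d^2 - 8*d - 12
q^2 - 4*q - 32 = (q - 8)*(q + 4)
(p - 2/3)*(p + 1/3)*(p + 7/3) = p^3 + 2*p^2 - p - 14/27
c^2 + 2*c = c*(c + 2)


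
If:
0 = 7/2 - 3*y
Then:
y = 7/6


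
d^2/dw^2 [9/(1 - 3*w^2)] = 54*(-9*w^2 - 1)/(3*w^2 - 1)^3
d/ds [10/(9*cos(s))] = 10*sin(s)/(9*cos(s)^2)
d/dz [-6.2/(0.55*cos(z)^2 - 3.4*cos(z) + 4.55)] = (21.08 - 6.82*cos(z))*sin(z)/(0.55*cos(z)^2 - 3.4*cos(z) + 4.55)^2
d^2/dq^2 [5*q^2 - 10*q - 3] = 10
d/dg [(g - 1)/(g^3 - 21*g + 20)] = (-2*g - 1)/(g^4 + 2*g^3 - 39*g^2 - 40*g + 400)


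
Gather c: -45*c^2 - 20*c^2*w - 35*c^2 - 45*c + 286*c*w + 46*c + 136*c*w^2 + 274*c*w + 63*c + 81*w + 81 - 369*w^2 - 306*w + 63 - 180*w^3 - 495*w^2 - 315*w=c^2*(-20*w - 80) + c*(136*w^2 + 560*w + 64) - 180*w^3 - 864*w^2 - 540*w + 144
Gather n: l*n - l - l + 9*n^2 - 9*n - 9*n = -2*l + 9*n^2 + n*(l - 18)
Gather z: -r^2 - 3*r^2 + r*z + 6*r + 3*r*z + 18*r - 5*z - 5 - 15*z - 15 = -4*r^2 + 24*r + z*(4*r - 20) - 20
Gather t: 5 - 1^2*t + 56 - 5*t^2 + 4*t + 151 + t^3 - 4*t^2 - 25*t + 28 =t^3 - 9*t^2 - 22*t + 240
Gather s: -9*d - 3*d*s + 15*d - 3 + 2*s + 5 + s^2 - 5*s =6*d + s^2 + s*(-3*d - 3) + 2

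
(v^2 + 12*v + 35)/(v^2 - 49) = (v + 5)/(v - 7)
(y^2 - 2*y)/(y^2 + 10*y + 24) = y*(y - 2)/(y^2 + 10*y + 24)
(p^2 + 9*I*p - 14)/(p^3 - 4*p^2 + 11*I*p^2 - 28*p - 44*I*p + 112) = (p + 2*I)/(p^2 + 4*p*(-1 + I) - 16*I)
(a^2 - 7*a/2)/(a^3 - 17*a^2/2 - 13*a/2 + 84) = a/(a^2 - 5*a - 24)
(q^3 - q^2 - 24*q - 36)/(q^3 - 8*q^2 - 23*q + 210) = (q^2 + 5*q + 6)/(q^2 - 2*q - 35)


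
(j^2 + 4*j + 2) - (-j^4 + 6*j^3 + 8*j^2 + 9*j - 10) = j^4 - 6*j^3 - 7*j^2 - 5*j + 12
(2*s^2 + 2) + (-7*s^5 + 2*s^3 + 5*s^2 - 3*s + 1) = -7*s^5 + 2*s^3 + 7*s^2 - 3*s + 3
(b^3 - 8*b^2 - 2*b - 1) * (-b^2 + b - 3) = -b^5 + 9*b^4 - 9*b^3 + 23*b^2 + 5*b + 3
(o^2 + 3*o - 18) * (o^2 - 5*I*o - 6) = o^4 + 3*o^3 - 5*I*o^3 - 24*o^2 - 15*I*o^2 - 18*o + 90*I*o + 108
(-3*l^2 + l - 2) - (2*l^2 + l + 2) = -5*l^2 - 4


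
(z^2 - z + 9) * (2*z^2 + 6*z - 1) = 2*z^4 + 4*z^3 + 11*z^2 + 55*z - 9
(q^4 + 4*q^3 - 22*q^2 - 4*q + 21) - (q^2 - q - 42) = q^4 + 4*q^3 - 23*q^2 - 3*q + 63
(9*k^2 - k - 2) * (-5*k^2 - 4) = -45*k^4 + 5*k^3 - 26*k^2 + 4*k + 8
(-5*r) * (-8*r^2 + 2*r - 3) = 40*r^3 - 10*r^2 + 15*r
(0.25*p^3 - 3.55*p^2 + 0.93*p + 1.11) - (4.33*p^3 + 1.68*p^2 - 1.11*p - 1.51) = -4.08*p^3 - 5.23*p^2 + 2.04*p + 2.62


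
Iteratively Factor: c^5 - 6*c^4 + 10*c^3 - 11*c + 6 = (c - 1)*(c^4 - 5*c^3 + 5*c^2 + 5*c - 6) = (c - 1)^2*(c^3 - 4*c^2 + c + 6) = (c - 1)^2*(c + 1)*(c^2 - 5*c + 6) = (c - 2)*(c - 1)^2*(c + 1)*(c - 3)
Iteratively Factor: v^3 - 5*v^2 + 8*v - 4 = (v - 2)*(v^2 - 3*v + 2) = (v - 2)^2*(v - 1)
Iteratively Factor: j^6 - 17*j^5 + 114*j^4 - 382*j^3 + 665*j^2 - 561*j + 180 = (j - 5)*(j^5 - 12*j^4 + 54*j^3 - 112*j^2 + 105*j - 36) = (j - 5)*(j - 1)*(j^4 - 11*j^3 + 43*j^2 - 69*j + 36) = (j - 5)*(j - 4)*(j - 1)*(j^3 - 7*j^2 + 15*j - 9) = (j - 5)*(j - 4)*(j - 1)^2*(j^2 - 6*j + 9) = (j - 5)*(j - 4)*(j - 3)*(j - 1)^2*(j - 3)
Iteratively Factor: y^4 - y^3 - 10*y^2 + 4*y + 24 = (y - 3)*(y^3 + 2*y^2 - 4*y - 8) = (y - 3)*(y - 2)*(y^2 + 4*y + 4) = (y - 3)*(y - 2)*(y + 2)*(y + 2)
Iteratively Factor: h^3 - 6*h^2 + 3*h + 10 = (h - 2)*(h^2 - 4*h - 5) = (h - 5)*(h - 2)*(h + 1)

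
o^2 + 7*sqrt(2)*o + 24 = (o + 3*sqrt(2))*(o + 4*sqrt(2))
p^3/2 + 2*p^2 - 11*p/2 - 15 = (p/2 + 1)*(p - 3)*(p + 5)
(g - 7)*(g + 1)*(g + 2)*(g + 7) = g^4 + 3*g^3 - 47*g^2 - 147*g - 98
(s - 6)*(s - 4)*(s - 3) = s^3 - 13*s^2 + 54*s - 72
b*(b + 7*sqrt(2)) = b^2 + 7*sqrt(2)*b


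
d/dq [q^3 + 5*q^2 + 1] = q*(3*q + 10)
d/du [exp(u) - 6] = exp(u)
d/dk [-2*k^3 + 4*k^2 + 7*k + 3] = -6*k^2 + 8*k + 7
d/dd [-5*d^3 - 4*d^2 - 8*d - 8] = -15*d^2 - 8*d - 8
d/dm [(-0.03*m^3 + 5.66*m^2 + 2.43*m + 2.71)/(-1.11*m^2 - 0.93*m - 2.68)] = (0.0333*m^4 + 0.0557999999999996*m^3 - 2.3253*m^2 - 24.3214*m - 3.9921)/(1.2321*m^4 + 2.0646*m^3 + 6.8145*m^2 + 4.9848*m + 7.1824)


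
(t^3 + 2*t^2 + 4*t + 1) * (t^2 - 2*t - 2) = t^5 - 2*t^3 - 11*t^2 - 10*t - 2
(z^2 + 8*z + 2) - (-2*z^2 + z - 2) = 3*z^2 + 7*z + 4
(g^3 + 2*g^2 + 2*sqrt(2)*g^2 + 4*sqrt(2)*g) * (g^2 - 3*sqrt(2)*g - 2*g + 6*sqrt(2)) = g^5 - sqrt(2)*g^4 - 16*g^3 + 4*sqrt(2)*g^2 + 48*g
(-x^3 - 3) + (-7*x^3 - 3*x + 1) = -8*x^3 - 3*x - 2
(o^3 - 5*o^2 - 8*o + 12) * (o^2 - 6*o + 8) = o^5 - 11*o^4 + 30*o^3 + 20*o^2 - 136*o + 96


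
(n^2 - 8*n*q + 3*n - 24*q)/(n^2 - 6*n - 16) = (-n^2 + 8*n*q - 3*n + 24*q)/(-n^2 + 6*n + 16)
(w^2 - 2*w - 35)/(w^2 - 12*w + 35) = (w + 5)/(w - 5)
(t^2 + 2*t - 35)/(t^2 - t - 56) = (t - 5)/(t - 8)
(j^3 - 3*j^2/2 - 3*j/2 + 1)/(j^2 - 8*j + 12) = (2*j^2 + j - 1)/(2*(j - 6))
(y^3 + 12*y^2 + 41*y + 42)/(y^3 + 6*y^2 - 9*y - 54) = (y^2 + 9*y + 14)/(y^2 + 3*y - 18)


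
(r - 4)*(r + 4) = r^2 - 16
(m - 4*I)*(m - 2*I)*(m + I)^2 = m^4 - 4*I*m^3 + 3*m^2 - 10*I*m + 8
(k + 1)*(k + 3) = k^2 + 4*k + 3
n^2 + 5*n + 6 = (n + 2)*(n + 3)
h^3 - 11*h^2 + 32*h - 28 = (h - 7)*(h - 2)^2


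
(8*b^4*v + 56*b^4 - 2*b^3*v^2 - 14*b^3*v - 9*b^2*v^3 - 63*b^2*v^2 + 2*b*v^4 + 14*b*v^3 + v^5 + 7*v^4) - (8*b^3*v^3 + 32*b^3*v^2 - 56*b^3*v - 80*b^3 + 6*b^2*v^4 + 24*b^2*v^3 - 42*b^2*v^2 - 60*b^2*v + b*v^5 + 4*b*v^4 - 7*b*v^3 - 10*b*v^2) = 8*b^4*v + 56*b^4 - 8*b^3*v^3 - 34*b^3*v^2 + 42*b^3*v + 80*b^3 - 6*b^2*v^4 - 33*b^2*v^3 - 21*b^2*v^2 + 60*b^2*v - b*v^5 - 2*b*v^4 + 21*b*v^3 + 10*b*v^2 + v^5 + 7*v^4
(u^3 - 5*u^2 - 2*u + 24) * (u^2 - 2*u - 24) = u^5 - 7*u^4 - 16*u^3 + 148*u^2 - 576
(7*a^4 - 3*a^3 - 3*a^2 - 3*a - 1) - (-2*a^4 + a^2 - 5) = 9*a^4 - 3*a^3 - 4*a^2 - 3*a + 4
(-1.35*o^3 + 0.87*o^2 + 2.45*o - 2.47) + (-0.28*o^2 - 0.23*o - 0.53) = -1.35*o^3 + 0.59*o^2 + 2.22*o - 3.0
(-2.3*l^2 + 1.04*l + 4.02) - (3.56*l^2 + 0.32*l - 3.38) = -5.86*l^2 + 0.72*l + 7.4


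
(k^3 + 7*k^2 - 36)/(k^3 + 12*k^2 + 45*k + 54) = (k - 2)/(k + 3)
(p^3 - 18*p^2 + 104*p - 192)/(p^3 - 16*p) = (p^2 - 14*p + 48)/(p*(p + 4))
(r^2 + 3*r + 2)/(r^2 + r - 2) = (r + 1)/(r - 1)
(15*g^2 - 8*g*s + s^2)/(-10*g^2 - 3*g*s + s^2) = (-3*g + s)/(2*g + s)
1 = 1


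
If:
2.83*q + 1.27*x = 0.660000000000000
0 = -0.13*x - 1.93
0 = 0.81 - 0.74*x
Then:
No Solution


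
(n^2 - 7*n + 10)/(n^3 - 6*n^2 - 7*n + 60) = (n - 2)/(n^2 - n - 12)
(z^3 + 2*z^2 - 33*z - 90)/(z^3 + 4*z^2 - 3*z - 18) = (z^2 - z - 30)/(z^2 + z - 6)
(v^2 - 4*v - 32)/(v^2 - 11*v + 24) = (v + 4)/(v - 3)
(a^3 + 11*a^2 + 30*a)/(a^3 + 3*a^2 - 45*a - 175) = a*(a + 6)/(a^2 - 2*a - 35)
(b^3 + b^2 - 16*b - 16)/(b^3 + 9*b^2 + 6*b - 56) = (b^2 - 3*b - 4)/(b^2 + 5*b - 14)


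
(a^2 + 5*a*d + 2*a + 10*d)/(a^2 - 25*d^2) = (a + 2)/(a - 5*d)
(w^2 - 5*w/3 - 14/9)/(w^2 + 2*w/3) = (w - 7/3)/w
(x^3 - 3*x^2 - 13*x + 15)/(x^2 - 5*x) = x + 2 - 3/x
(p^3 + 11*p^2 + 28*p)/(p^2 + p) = (p^2 + 11*p + 28)/(p + 1)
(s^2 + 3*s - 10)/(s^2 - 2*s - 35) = (s - 2)/(s - 7)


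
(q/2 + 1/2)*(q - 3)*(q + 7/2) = q^3/2 + 3*q^2/4 - 5*q - 21/4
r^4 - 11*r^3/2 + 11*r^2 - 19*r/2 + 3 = (r - 2)*(r - 3/2)*(r - 1)^2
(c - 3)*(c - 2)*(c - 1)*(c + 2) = c^4 - 4*c^3 - c^2 + 16*c - 12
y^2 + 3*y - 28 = (y - 4)*(y + 7)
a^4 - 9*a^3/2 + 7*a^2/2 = a^2*(a - 7/2)*(a - 1)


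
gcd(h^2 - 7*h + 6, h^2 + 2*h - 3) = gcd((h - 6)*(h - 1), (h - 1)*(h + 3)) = h - 1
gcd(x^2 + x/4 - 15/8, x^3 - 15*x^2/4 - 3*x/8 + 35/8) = x - 5/4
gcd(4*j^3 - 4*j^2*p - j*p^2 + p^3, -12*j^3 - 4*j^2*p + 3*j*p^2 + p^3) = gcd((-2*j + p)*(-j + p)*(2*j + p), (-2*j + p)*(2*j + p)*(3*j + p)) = -4*j^2 + p^2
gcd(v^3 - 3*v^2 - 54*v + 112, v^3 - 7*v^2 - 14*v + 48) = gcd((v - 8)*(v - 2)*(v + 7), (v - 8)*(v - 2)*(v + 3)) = v^2 - 10*v + 16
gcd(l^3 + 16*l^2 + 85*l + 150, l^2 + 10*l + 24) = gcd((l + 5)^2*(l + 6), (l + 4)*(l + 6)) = l + 6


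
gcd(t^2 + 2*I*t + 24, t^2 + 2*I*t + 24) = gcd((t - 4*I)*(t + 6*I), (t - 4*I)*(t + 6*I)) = t^2 + 2*I*t + 24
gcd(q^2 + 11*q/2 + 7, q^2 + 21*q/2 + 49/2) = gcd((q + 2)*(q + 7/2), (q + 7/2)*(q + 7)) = q + 7/2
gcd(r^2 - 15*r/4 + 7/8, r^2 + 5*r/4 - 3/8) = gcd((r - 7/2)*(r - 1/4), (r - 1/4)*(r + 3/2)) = r - 1/4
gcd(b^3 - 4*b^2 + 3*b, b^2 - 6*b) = b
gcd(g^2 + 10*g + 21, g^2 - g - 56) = g + 7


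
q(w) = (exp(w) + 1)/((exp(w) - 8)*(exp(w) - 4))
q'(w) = exp(w)/((exp(w) - 8)*(exp(w) - 4)) - (exp(w) + 1)*exp(w)/((exp(w) - 8)*(exp(w) - 4)^2) - (exp(w) + 1)*exp(w)/((exp(w) - 8)^2*(exp(w) - 4)) = (-exp(2*w) - 2*exp(w) + 44)*exp(w)/(exp(4*w) - 24*exp(3*w) + 208*exp(2*w) - 768*exp(w) + 1024)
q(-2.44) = 0.04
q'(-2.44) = 0.00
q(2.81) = 0.16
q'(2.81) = -0.37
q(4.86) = 0.01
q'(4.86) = -0.01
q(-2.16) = 0.04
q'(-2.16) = 0.01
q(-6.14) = 0.03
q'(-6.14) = 0.00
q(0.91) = 0.42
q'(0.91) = 1.17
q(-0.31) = 0.07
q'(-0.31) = 0.05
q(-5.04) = 0.03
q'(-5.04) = 0.00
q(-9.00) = 0.03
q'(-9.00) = 0.00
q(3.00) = 0.11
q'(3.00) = -0.21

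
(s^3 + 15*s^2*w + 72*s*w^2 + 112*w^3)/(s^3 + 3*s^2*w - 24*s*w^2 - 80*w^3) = (s + 7*w)/(s - 5*w)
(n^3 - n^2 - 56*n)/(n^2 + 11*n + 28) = n*(n - 8)/(n + 4)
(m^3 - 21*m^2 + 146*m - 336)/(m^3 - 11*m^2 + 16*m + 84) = (m - 8)/(m + 2)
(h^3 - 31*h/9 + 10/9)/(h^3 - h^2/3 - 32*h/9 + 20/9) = (3*h - 1)/(3*h - 2)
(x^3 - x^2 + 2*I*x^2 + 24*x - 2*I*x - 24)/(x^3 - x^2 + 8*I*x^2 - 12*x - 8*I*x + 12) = (x - 4*I)/(x + 2*I)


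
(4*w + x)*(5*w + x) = 20*w^2 + 9*w*x + x^2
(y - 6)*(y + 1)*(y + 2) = y^3 - 3*y^2 - 16*y - 12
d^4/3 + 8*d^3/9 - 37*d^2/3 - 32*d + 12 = (d/3 + 1)*(d - 6)*(d - 1/3)*(d + 6)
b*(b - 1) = b^2 - b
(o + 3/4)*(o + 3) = o^2 + 15*o/4 + 9/4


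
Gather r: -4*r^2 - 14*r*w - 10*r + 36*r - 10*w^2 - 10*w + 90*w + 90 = -4*r^2 + r*(26 - 14*w) - 10*w^2 + 80*w + 90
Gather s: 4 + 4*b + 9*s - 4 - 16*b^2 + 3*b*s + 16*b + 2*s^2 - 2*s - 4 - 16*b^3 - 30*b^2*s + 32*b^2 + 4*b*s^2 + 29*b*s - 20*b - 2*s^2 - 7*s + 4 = -16*b^3 + 16*b^2 + 4*b*s^2 + s*(-30*b^2 + 32*b)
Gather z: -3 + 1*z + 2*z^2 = 2*z^2 + z - 3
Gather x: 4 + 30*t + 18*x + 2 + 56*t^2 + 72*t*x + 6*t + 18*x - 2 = 56*t^2 + 36*t + x*(72*t + 36) + 4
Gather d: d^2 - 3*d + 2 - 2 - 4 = d^2 - 3*d - 4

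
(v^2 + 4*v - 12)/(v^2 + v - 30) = (v - 2)/(v - 5)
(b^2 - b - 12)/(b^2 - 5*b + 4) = (b + 3)/(b - 1)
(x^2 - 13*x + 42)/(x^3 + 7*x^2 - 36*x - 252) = (x - 7)/(x^2 + 13*x + 42)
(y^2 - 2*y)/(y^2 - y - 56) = y*(2 - y)/(-y^2 + y + 56)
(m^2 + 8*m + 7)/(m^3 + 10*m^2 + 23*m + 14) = 1/(m + 2)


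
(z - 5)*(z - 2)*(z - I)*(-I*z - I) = -I*z^4 - z^3 + 6*I*z^3 + 6*z^2 - 3*I*z^2 - 3*z - 10*I*z - 10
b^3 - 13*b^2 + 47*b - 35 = (b - 7)*(b - 5)*(b - 1)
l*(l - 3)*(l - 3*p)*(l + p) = l^4 - 2*l^3*p - 3*l^3 - 3*l^2*p^2 + 6*l^2*p + 9*l*p^2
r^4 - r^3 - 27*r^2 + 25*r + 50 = (r - 5)*(r - 2)*(r + 1)*(r + 5)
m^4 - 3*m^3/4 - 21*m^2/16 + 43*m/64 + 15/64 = (m - 5/4)*(m - 3/4)*(m + 1/4)*(m + 1)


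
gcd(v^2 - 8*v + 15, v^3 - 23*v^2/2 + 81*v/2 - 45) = v - 3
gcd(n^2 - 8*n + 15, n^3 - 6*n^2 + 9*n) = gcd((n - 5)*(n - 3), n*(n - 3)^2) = n - 3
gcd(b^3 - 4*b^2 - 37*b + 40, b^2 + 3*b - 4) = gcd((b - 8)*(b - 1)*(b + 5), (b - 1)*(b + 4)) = b - 1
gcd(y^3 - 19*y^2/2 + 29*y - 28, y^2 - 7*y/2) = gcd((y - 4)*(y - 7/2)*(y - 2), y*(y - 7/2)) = y - 7/2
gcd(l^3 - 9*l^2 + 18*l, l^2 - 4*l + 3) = l - 3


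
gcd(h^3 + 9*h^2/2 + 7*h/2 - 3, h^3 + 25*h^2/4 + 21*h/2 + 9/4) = h + 3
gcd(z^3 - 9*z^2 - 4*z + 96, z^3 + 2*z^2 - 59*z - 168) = z^2 - 5*z - 24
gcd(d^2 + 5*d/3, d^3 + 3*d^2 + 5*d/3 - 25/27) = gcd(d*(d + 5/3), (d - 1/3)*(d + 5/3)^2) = d + 5/3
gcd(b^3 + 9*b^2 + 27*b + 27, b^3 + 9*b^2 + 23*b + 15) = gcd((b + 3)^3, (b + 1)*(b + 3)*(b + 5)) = b + 3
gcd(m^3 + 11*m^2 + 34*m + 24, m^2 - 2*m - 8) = 1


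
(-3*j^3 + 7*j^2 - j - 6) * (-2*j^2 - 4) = 6*j^5 - 14*j^4 + 14*j^3 - 16*j^2 + 4*j + 24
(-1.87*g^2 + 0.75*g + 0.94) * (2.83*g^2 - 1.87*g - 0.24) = -5.2921*g^4 + 5.6194*g^3 + 1.7065*g^2 - 1.9378*g - 0.2256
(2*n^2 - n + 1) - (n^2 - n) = n^2 + 1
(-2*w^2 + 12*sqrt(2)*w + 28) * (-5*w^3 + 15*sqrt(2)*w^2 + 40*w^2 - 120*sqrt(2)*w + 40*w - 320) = 10*w^5 - 90*sqrt(2)*w^4 - 80*w^4 + 140*w^3 + 720*sqrt(2)*w^3 - 1120*w^2 + 900*sqrt(2)*w^2 - 7200*sqrt(2)*w + 1120*w - 8960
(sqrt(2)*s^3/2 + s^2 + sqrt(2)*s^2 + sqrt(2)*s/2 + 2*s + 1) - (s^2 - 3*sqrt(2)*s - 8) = sqrt(2)*s^3/2 + sqrt(2)*s^2 + 2*s + 7*sqrt(2)*s/2 + 9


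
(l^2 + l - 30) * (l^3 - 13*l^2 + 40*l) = l^5 - 12*l^4 - 3*l^3 + 430*l^2 - 1200*l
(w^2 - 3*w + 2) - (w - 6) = w^2 - 4*w + 8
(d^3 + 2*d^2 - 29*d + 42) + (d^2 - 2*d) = d^3 + 3*d^2 - 31*d + 42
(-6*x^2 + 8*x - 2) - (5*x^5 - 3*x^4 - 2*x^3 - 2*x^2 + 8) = -5*x^5 + 3*x^4 + 2*x^3 - 4*x^2 + 8*x - 10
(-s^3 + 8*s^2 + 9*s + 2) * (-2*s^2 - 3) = 2*s^5 - 16*s^4 - 15*s^3 - 28*s^2 - 27*s - 6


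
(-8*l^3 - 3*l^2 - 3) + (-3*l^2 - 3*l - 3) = -8*l^3 - 6*l^2 - 3*l - 6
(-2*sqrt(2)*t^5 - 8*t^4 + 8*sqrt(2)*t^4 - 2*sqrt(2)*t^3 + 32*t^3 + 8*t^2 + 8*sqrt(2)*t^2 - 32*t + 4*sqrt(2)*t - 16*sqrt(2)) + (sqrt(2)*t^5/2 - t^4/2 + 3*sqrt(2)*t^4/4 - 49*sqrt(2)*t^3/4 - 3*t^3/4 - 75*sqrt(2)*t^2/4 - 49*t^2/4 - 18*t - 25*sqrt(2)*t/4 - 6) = -3*sqrt(2)*t^5/2 - 17*t^4/2 + 35*sqrt(2)*t^4/4 - 57*sqrt(2)*t^3/4 + 125*t^3/4 - 43*sqrt(2)*t^2/4 - 17*t^2/4 - 50*t - 9*sqrt(2)*t/4 - 16*sqrt(2) - 6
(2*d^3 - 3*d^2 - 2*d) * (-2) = -4*d^3 + 6*d^2 + 4*d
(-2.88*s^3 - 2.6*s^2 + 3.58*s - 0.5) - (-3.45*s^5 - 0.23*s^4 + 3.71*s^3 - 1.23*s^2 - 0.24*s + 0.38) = 3.45*s^5 + 0.23*s^4 - 6.59*s^3 - 1.37*s^2 + 3.82*s - 0.88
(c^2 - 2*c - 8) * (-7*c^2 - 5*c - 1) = -7*c^4 + 9*c^3 + 65*c^2 + 42*c + 8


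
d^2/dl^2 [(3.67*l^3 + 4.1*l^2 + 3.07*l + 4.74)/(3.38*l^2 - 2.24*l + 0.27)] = (-1.13686837721616e-13*l^5 + 162.360356*l^3 + 289.14228*l^2 - 230.529762*l + 43.226652)/(38.614472*l^6 - 76.771968*l^5 + 60.132228*l^4 - 23.504768*l^3 + 4.803462*l^2 - 0.489888*l + 0.019683)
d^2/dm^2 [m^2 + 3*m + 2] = 2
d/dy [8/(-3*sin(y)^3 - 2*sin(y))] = 8*(9 + 2/sin(y)^2)*cos(y)/(3*sin(y)^2 + 2)^2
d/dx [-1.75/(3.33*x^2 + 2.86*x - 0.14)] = (11.655*x + 5.005)/(3.33*x^2 + 2.86*x - 0.14)^2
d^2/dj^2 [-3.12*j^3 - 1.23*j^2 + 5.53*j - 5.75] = -18.72*j - 2.46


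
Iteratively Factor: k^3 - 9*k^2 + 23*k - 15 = (k - 3)*(k^2 - 6*k + 5) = (k - 3)*(k - 1)*(k - 5)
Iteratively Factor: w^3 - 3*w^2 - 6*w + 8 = (w + 2)*(w^2 - 5*w + 4) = (w - 4)*(w + 2)*(w - 1)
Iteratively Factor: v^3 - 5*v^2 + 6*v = (v)*(v^2 - 5*v + 6) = v*(v - 2)*(v - 3)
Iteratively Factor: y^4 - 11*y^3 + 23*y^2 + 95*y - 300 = (y - 4)*(y^3 - 7*y^2 - 5*y + 75) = (y - 4)*(y + 3)*(y^2 - 10*y + 25) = (y - 5)*(y - 4)*(y + 3)*(y - 5)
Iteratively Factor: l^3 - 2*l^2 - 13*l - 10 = (l + 1)*(l^2 - 3*l - 10) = (l - 5)*(l + 1)*(l + 2)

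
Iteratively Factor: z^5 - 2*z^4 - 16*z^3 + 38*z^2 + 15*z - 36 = (z - 3)*(z^4 + z^3 - 13*z^2 - z + 12) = (z - 3)*(z + 1)*(z^3 - 13*z + 12) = (z - 3)^2*(z + 1)*(z^2 + 3*z - 4) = (z - 3)^2*(z - 1)*(z + 1)*(z + 4)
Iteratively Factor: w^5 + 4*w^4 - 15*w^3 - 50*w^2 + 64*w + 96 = (w + 4)*(w^4 - 15*w^2 + 10*w + 24) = (w + 4)^2*(w^3 - 4*w^2 + w + 6) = (w + 1)*(w + 4)^2*(w^2 - 5*w + 6) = (w - 2)*(w + 1)*(w + 4)^2*(w - 3)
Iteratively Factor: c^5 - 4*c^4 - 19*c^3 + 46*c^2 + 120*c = (c + 2)*(c^4 - 6*c^3 - 7*c^2 + 60*c) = (c - 5)*(c + 2)*(c^3 - c^2 - 12*c) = c*(c - 5)*(c + 2)*(c^2 - c - 12) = c*(c - 5)*(c + 2)*(c + 3)*(c - 4)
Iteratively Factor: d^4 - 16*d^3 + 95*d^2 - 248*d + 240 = (d - 5)*(d^3 - 11*d^2 + 40*d - 48) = (d - 5)*(d - 4)*(d^2 - 7*d + 12) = (d - 5)*(d - 4)*(d - 3)*(d - 4)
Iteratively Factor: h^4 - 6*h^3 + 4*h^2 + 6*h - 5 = (h - 5)*(h^3 - h^2 - h + 1) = (h - 5)*(h - 1)*(h^2 - 1) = (h - 5)*(h - 1)*(h + 1)*(h - 1)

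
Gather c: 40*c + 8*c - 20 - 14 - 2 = 48*c - 36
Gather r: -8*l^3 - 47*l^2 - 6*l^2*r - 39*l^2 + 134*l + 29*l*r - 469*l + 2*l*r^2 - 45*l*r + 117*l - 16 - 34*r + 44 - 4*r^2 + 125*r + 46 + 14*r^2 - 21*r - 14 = -8*l^3 - 86*l^2 - 218*l + r^2*(2*l + 10) + r*(-6*l^2 - 16*l + 70) + 60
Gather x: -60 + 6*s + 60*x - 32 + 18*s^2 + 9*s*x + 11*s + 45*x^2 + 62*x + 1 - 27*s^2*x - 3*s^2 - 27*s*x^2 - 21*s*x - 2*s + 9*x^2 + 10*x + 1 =15*s^2 + 15*s + x^2*(54 - 27*s) + x*(-27*s^2 - 12*s + 132) - 90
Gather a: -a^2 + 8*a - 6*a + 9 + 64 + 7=-a^2 + 2*a + 80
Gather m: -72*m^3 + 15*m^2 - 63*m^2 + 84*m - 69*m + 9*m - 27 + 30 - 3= -72*m^3 - 48*m^2 + 24*m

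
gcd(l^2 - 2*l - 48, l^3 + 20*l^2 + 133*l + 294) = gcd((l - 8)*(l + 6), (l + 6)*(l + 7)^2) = l + 6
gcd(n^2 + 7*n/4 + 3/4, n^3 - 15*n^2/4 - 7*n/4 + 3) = n + 1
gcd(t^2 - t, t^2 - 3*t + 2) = t - 1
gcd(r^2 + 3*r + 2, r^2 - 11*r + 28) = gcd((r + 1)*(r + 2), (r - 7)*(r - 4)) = 1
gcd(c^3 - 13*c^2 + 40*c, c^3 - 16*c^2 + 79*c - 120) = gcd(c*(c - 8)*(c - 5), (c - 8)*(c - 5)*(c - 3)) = c^2 - 13*c + 40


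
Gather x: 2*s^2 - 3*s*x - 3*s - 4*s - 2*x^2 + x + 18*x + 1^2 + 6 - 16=2*s^2 - 7*s - 2*x^2 + x*(19 - 3*s) - 9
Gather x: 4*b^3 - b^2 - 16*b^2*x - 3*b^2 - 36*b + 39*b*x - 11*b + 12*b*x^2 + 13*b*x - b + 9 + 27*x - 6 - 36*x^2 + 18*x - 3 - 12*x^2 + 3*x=4*b^3 - 4*b^2 - 48*b + x^2*(12*b - 48) + x*(-16*b^2 + 52*b + 48)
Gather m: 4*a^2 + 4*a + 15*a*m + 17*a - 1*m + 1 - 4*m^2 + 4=4*a^2 + 21*a - 4*m^2 + m*(15*a - 1) + 5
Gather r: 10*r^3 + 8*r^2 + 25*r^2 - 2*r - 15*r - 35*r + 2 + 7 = 10*r^3 + 33*r^2 - 52*r + 9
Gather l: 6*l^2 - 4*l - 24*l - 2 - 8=6*l^2 - 28*l - 10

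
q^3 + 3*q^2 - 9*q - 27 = (q - 3)*(q + 3)^2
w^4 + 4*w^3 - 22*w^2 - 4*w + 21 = (w - 3)*(w - 1)*(w + 1)*(w + 7)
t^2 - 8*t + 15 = (t - 5)*(t - 3)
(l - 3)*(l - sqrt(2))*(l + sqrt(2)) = l^3 - 3*l^2 - 2*l + 6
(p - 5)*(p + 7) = p^2 + 2*p - 35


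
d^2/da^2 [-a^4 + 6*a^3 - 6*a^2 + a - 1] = -12*a^2 + 36*a - 12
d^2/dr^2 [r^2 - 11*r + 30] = 2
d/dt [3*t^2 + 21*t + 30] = 6*t + 21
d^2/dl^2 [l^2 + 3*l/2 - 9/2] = 2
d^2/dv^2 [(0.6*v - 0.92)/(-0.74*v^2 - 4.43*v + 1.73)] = (-(0.6*v - 0.92)*(1.48*v + 4.43)*(2.96*v + 8.86) + (2.664*v + 3.9544)*(0.74*v^2 + 4.43*v - 1.73))/(0.74*v^2 + 4.43*v - 1.73)^3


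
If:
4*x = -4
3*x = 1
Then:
No Solution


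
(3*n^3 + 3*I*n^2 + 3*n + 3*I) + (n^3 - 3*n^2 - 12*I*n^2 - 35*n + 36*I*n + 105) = 4*n^3 - 3*n^2 - 9*I*n^2 - 32*n + 36*I*n + 105 + 3*I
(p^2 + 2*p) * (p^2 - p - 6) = p^4 + p^3 - 8*p^2 - 12*p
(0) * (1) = 0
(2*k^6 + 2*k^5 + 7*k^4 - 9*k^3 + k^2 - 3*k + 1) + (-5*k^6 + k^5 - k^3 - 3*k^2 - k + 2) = -3*k^6 + 3*k^5 + 7*k^4 - 10*k^3 - 2*k^2 - 4*k + 3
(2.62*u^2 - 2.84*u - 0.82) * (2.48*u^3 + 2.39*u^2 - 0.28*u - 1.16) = 6.4976*u^5 - 0.781399999999999*u^4 - 9.5548*u^3 - 4.2038*u^2 + 3.524*u + 0.9512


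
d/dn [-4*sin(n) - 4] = -4*cos(n)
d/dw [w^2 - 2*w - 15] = 2*w - 2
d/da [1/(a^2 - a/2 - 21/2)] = 2*(1 - 4*a)/(-2*a^2 + a + 21)^2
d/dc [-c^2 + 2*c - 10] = 2 - 2*c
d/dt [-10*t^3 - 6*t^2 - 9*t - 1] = -30*t^2 - 12*t - 9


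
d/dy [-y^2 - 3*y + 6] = -2*y - 3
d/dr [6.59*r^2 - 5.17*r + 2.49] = 13.18*r - 5.17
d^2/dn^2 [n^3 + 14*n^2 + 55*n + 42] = 6*n + 28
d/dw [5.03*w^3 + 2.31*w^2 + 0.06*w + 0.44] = 15.09*w^2 + 4.62*w + 0.06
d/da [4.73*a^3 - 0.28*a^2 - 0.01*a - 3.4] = 14.19*a^2 - 0.56*a - 0.01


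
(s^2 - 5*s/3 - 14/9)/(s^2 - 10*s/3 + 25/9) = (9*s^2 - 15*s - 14)/(9*s^2 - 30*s + 25)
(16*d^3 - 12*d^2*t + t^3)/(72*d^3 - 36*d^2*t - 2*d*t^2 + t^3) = (-8*d^2 + 2*d*t + t^2)/(-36*d^2 + t^2)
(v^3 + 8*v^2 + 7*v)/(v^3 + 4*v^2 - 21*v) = (v + 1)/(v - 3)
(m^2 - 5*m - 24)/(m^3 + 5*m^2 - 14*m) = (m^2 - 5*m - 24)/(m*(m^2 + 5*m - 14))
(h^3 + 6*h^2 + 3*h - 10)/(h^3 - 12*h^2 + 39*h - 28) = (h^2 + 7*h + 10)/(h^2 - 11*h + 28)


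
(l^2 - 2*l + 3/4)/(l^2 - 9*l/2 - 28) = (-4*l^2 + 8*l - 3)/(2*(-2*l^2 + 9*l + 56))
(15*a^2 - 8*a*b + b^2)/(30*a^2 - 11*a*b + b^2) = (3*a - b)/(6*a - b)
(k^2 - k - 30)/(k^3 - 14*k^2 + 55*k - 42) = (k + 5)/(k^2 - 8*k + 7)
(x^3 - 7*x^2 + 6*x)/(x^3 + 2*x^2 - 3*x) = (x - 6)/(x + 3)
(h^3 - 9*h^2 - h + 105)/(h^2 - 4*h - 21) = h - 5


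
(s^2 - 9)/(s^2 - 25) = (s^2 - 9)/(s^2 - 25)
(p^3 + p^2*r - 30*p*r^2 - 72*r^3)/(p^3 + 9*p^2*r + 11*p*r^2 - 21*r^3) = (p^2 - 2*p*r - 24*r^2)/(p^2 + 6*p*r - 7*r^2)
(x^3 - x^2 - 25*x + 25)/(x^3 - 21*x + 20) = (x - 5)/(x - 4)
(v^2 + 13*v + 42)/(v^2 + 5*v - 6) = (v + 7)/(v - 1)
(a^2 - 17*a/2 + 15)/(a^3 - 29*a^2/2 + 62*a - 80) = (a - 6)/(a^2 - 12*a + 32)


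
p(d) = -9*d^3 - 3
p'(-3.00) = -243.00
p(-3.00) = 240.00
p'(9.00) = -2187.00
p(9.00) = -6564.00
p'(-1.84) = -91.41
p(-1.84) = 53.07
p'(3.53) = -336.44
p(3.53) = -398.88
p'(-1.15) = -35.71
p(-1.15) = 10.69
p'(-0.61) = -10.05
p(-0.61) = -0.96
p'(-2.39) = -154.23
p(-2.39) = 119.87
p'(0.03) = -0.02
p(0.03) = -3.00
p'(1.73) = -80.81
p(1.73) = -49.60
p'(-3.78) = -385.79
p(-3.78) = 483.09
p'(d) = -27*d^2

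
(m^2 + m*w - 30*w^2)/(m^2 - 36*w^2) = (-m + 5*w)/(-m + 6*w)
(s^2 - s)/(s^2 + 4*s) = (s - 1)/(s + 4)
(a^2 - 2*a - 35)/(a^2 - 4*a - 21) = (a + 5)/(a + 3)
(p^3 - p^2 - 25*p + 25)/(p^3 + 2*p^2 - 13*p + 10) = (p - 5)/(p - 2)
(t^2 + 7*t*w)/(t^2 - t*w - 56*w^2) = t/(t - 8*w)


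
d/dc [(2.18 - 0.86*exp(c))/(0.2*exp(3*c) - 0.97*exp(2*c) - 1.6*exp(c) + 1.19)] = (0.344*exp(3*c) - 2.1422*exp(2*c) + 4.2292*exp(c) + 2.4646)*exp(c)/(0.04*exp(6*c) - 0.388*exp(5*c) + 0.3009*exp(4*c) + 3.58*exp(3*c) + 0.251400000000001*exp(2*c) - 3.808*exp(c) + 1.4161)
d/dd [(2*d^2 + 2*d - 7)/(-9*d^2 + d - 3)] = (20*d^2 - 138*d + 1)/(81*d^4 - 18*d^3 + 55*d^2 - 6*d + 9)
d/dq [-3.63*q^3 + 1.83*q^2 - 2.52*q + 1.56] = -10.89*q^2 + 3.66*q - 2.52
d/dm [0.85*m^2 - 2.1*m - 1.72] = 1.7*m - 2.1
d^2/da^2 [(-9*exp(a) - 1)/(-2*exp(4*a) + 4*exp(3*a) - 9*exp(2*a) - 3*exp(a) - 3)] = (324*exp(8*a) - 728*exp(7*a) + 716*exp(6*a) - 1098*exp(5*a) - 429*exp(4*a) + 1365*exp(3*a) - 1269*exp(2*a) - 180*exp(a) + 72)*exp(a)/(8*exp(12*a) - 48*exp(11*a) + 204*exp(10*a) - 460*exp(9*a) + 810*exp(8*a) - 648*exp(7*a) + 603*exp(6*a) + 81*exp(5*a) + 810*exp(4*a) + 405*exp(3*a) + 324*exp(2*a) + 81*exp(a) + 27)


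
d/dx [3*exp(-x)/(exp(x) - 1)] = 3*(1 - 2*exp(x))*exp(-x)/(exp(2*x) - 2*exp(x) + 1)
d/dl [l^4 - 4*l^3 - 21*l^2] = 2*l*(2*l^2 - 6*l - 21)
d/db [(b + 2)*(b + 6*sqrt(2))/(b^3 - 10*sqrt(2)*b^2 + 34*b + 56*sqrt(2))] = (-(b + 2)*(b + 6*sqrt(2))*(3*b^2 - 20*sqrt(2)*b + 34) + 2*(b + 1 + 3*sqrt(2))*(b^3 - 10*sqrt(2)*b^2 + 34*b + 56*sqrt(2)))/(b^3 - 10*sqrt(2)*b^2 + 34*b + 56*sqrt(2))^2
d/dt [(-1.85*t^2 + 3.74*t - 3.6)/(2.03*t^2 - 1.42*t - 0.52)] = (-4.9652*t^2 + 16.54*t - 7.0568)/(4.1209*t^4 - 5.7652*t^3 - 0.0947999999999998*t^2 + 1.4768*t + 0.2704)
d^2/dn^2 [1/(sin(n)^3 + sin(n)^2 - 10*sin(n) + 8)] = (-9*sin(n)^5 - 20*sin(n)^4 + 8*sin(n)^3 + 126*sin(n)^2 + 4*sin(n) - 184)/((sin(n) - 2)^3*(sin(n) - 1)^2*(sin(n) + 4)^3)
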